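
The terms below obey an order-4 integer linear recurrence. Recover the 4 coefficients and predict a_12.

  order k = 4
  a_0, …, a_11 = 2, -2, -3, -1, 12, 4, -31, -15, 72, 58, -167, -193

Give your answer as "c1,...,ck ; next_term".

  a_4 = -1·-1 + -3·-3 + -3·-2 + -2·2 = 12
  a_5 = -1·12 + -3·-1 + -3·-3 + -2·-2 = 4
  a_6 = -1·4 + -3·12 + -3·-1 + -2·-3 = -31
  a_7 = -1·-31 + -3·4 + -3·12 + -2·-1 = -15
  a_8 = -1·-15 + -3·-31 + -3·4 + -2·12 = 72
  a_9 = -1·72 + -3·-15 + -3·-31 + -2·4 = 58
  a_10 = -1·58 + -3·72 + -3·-15 + -2·-31 = -167
  a_11 = -1·-167 + -3·58 + -3·72 + -2·-15 = -193
  a_12 = -1·-193 + -3·-167 + -3·58 + -2·72 = 376

-1,-3,-3,-2 ; 376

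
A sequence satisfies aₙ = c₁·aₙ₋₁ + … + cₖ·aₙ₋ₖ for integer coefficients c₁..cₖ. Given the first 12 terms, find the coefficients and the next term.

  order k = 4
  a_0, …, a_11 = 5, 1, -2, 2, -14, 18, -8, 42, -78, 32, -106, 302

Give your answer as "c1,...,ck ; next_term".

-1,-1,-4,-2 ; -168

  a_4 = -1·2 + -1·-2 + -4·1 + -2·5 = -14
  a_5 = -1·-14 + -1·2 + -4·-2 + -2·1 = 18
  a_6 = -1·18 + -1·-14 + -4·2 + -2·-2 = -8
  a_7 = -1·-8 + -1·18 + -4·-14 + -2·2 = 42
  a_8 = -1·42 + -1·-8 + -4·18 + -2·-14 = -78
  a_9 = -1·-78 + -1·42 + -4·-8 + -2·18 = 32
  a_10 = -1·32 + -1·-78 + -4·42 + -2·-8 = -106
  a_11 = -1·-106 + -1·32 + -4·-78 + -2·42 = 302
  a_12 = -1·302 + -1·-106 + -4·32 + -2·-78 = -168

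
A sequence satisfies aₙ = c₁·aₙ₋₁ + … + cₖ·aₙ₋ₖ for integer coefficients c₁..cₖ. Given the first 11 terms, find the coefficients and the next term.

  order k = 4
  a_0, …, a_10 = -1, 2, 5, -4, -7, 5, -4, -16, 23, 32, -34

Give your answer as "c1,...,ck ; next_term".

  a_4 = 1·-4 + -2·5 + 2·2 + -3·-1 = -7
  a_5 = 1·-7 + -2·-4 + 2·5 + -3·2 = 5
  a_6 = 1·5 + -2·-7 + 2·-4 + -3·5 = -4
  a_7 = 1·-4 + -2·5 + 2·-7 + -3·-4 = -16
  a_8 = 1·-16 + -2·-4 + 2·5 + -3·-7 = 23
  a_9 = 1·23 + -2·-16 + 2·-4 + -3·5 = 32
  a_10 = 1·32 + -2·23 + 2·-16 + -3·-4 = -34
  a_11 = 1·-34 + -2·32 + 2·23 + -3·-16 = -4

1,-2,2,-3 ; -4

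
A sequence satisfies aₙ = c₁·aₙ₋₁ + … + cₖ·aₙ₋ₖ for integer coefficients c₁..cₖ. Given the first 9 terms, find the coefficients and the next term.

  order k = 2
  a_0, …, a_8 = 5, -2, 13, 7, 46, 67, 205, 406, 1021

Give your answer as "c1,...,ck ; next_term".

1,3 ; 2239

  a_2 = 1·-2 + 3·5 = 13
  a_3 = 1·13 + 3·-2 = 7
  a_4 = 1·7 + 3·13 = 46
  a_5 = 1·46 + 3·7 = 67
  a_6 = 1·67 + 3·46 = 205
  a_7 = 1·205 + 3·67 = 406
  a_8 = 1·406 + 3·205 = 1021
  a_9 = 1·1021 + 3·406 = 2239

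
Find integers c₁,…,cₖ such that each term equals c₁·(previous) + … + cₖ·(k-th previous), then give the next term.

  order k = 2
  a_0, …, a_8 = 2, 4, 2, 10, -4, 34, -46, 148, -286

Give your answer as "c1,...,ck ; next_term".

  a_2 = -1·4 + 3·2 = 2
  a_3 = -1·2 + 3·4 = 10
  a_4 = -1·10 + 3·2 = -4
  a_5 = -1·-4 + 3·10 = 34
  a_6 = -1·34 + 3·-4 = -46
  a_7 = -1·-46 + 3·34 = 148
  a_8 = -1·148 + 3·-46 = -286
  a_9 = -1·-286 + 3·148 = 730

-1,3 ; 730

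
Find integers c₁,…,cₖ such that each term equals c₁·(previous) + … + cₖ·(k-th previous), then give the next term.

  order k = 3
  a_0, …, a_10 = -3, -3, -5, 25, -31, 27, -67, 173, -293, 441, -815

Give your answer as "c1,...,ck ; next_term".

  a_3 = -2·-5 + -2·-3 + -3·-3 = 25
  a_4 = -2·25 + -2·-5 + -3·-3 = -31
  a_5 = -2·-31 + -2·25 + -3·-5 = 27
  a_6 = -2·27 + -2·-31 + -3·25 = -67
  a_7 = -2·-67 + -2·27 + -3·-31 = 173
  a_8 = -2·173 + -2·-67 + -3·27 = -293
  a_9 = -2·-293 + -2·173 + -3·-67 = 441
  a_10 = -2·441 + -2·-293 + -3·173 = -815
  a_11 = -2·-815 + -2·441 + -3·-293 = 1627

-2,-2,-3 ; 1627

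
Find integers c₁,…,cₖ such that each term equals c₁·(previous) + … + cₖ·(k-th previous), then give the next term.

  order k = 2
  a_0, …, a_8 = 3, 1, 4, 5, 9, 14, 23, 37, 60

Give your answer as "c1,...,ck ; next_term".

1,1 ; 97

  a_2 = 1·1 + 1·3 = 4
  a_3 = 1·4 + 1·1 = 5
  a_4 = 1·5 + 1·4 = 9
  a_5 = 1·9 + 1·5 = 14
  a_6 = 1·14 + 1·9 = 23
  a_7 = 1·23 + 1·14 = 37
  a_8 = 1·37 + 1·23 = 60
  a_9 = 1·60 + 1·37 = 97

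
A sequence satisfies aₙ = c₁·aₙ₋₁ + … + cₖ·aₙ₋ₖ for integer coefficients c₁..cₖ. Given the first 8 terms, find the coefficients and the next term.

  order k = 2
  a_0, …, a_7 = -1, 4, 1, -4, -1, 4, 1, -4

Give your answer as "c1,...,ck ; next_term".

0,-1 ; -1

  a_2 = 0·4 + -1·-1 = 1
  a_3 = 0·1 + -1·4 = -4
  a_4 = 0·-4 + -1·1 = -1
  a_5 = 0·-1 + -1·-4 = 4
  a_6 = 0·4 + -1·-1 = 1
  a_7 = 0·1 + -1·4 = -4
  a_8 = 0·-4 + -1·1 = -1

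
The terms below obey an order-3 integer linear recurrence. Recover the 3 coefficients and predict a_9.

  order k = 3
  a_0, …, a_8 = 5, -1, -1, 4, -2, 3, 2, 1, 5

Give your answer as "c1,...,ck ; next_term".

0,1,1 ; 3

  a_3 = 0·-1 + 1·-1 + 1·5 = 4
  a_4 = 0·4 + 1·-1 + 1·-1 = -2
  a_5 = 0·-2 + 1·4 + 1·-1 = 3
  a_6 = 0·3 + 1·-2 + 1·4 = 2
  a_7 = 0·2 + 1·3 + 1·-2 = 1
  a_8 = 0·1 + 1·2 + 1·3 = 5
  a_9 = 0·5 + 1·1 + 1·2 = 3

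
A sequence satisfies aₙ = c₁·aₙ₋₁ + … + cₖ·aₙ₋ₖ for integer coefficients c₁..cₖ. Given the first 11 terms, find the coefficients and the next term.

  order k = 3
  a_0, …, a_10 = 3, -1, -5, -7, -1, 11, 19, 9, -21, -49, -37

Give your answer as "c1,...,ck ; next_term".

  a_3 = 1·-5 + -1·-1 + -1·3 = -7
  a_4 = 1·-7 + -1·-5 + -1·-1 = -1
  a_5 = 1·-1 + -1·-7 + -1·-5 = 11
  a_6 = 1·11 + -1·-1 + -1·-7 = 19
  a_7 = 1·19 + -1·11 + -1·-1 = 9
  a_8 = 1·9 + -1·19 + -1·11 = -21
  a_9 = 1·-21 + -1·9 + -1·19 = -49
  a_10 = 1·-49 + -1·-21 + -1·9 = -37
  a_11 = 1·-37 + -1·-49 + -1·-21 = 33

1,-1,-1 ; 33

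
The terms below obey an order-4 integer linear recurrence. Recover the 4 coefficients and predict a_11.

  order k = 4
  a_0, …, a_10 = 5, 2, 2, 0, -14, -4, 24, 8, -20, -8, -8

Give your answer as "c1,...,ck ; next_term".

0,-2,0,-2 ; 0

  a_4 = 0·0 + -2·2 + 0·2 + -2·5 = -14
  a_5 = 0·-14 + -2·0 + 0·2 + -2·2 = -4
  a_6 = 0·-4 + -2·-14 + 0·0 + -2·2 = 24
  a_7 = 0·24 + -2·-4 + 0·-14 + -2·0 = 8
  a_8 = 0·8 + -2·24 + 0·-4 + -2·-14 = -20
  a_9 = 0·-20 + -2·8 + 0·24 + -2·-4 = -8
  a_10 = 0·-8 + -2·-20 + 0·8 + -2·24 = -8
  a_11 = 0·-8 + -2·-8 + 0·-20 + -2·8 = 0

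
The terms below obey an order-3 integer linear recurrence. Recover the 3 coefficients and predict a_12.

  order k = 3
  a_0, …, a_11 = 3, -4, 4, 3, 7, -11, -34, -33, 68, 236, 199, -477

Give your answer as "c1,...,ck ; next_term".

  a_3 = 1·4 + -2·-4 + -3·3 = 3
  a_4 = 1·3 + -2·4 + -3·-4 = 7
  a_5 = 1·7 + -2·3 + -3·4 = -11
  a_6 = 1·-11 + -2·7 + -3·3 = -34
  a_7 = 1·-34 + -2·-11 + -3·7 = -33
  a_8 = 1·-33 + -2·-34 + -3·-11 = 68
  a_9 = 1·68 + -2·-33 + -3·-34 = 236
  a_10 = 1·236 + -2·68 + -3·-33 = 199
  a_11 = 1·199 + -2·236 + -3·68 = -477
  a_12 = 1·-477 + -2·199 + -3·236 = -1583

1,-2,-3 ; -1583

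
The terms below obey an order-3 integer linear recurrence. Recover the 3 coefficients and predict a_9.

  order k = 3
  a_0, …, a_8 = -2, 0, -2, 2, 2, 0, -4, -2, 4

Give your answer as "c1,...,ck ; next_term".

0,-1,-1 ; 6

  a_3 = 0·-2 + -1·0 + -1·-2 = 2
  a_4 = 0·2 + -1·-2 + -1·0 = 2
  a_5 = 0·2 + -1·2 + -1·-2 = 0
  a_6 = 0·0 + -1·2 + -1·2 = -4
  a_7 = 0·-4 + -1·0 + -1·2 = -2
  a_8 = 0·-2 + -1·-4 + -1·0 = 4
  a_9 = 0·4 + -1·-2 + -1·-4 = 6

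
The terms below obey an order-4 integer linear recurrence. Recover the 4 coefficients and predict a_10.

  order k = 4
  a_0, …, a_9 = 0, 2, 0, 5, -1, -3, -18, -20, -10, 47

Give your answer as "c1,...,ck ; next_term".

1,0,-3,-1 ; 125

  a_4 = 1·5 + 0·0 + -3·2 + -1·0 = -1
  a_5 = 1·-1 + 0·5 + -3·0 + -1·2 = -3
  a_6 = 1·-3 + 0·-1 + -3·5 + -1·0 = -18
  a_7 = 1·-18 + 0·-3 + -3·-1 + -1·5 = -20
  a_8 = 1·-20 + 0·-18 + -3·-3 + -1·-1 = -10
  a_9 = 1·-10 + 0·-20 + -3·-18 + -1·-3 = 47
  a_10 = 1·47 + 0·-10 + -3·-20 + -1·-18 = 125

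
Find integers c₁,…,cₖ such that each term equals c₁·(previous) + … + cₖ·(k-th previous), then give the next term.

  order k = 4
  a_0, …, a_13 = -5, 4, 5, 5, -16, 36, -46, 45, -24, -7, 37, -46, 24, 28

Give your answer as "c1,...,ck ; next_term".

  a_4 = -2·5 + -1·5 + 1·4 + 1·-5 = -16
  a_5 = -2·-16 + -1·5 + 1·5 + 1·4 = 36
  a_6 = -2·36 + -1·-16 + 1·5 + 1·5 = -46
  a_7 = -2·-46 + -1·36 + 1·-16 + 1·5 = 45
  a_8 = -2·45 + -1·-46 + 1·36 + 1·-16 = -24
  a_9 = -2·-24 + -1·45 + 1·-46 + 1·36 = -7
  a_10 = -2·-7 + -1·-24 + 1·45 + 1·-46 = 37
  a_11 = -2·37 + -1·-7 + 1·-24 + 1·45 = -46
  a_12 = -2·-46 + -1·37 + 1·-7 + 1·-24 = 24
  a_13 = -2·24 + -1·-46 + 1·37 + 1·-7 = 28
  a_14 = -2·28 + -1·24 + 1·-46 + 1·37 = -89

-2,-1,1,1 ; -89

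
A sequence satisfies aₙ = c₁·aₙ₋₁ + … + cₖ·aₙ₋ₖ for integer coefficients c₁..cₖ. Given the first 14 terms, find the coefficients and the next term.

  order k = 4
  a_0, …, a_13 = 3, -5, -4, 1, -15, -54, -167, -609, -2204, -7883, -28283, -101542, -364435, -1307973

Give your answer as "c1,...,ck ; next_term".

4,-2,3,-4 ; -4694516

  a_4 = 4·1 + -2·-4 + 3·-5 + -4·3 = -15
  a_5 = 4·-15 + -2·1 + 3·-4 + -4·-5 = -54
  a_6 = 4·-54 + -2·-15 + 3·1 + -4·-4 = -167
  a_7 = 4·-167 + -2·-54 + 3·-15 + -4·1 = -609
  a_8 = 4·-609 + -2·-167 + 3·-54 + -4·-15 = -2204
  a_9 = 4·-2204 + -2·-609 + 3·-167 + -4·-54 = -7883
  a_10 = 4·-7883 + -2·-2204 + 3·-609 + -4·-167 = -28283
  a_11 = 4·-28283 + -2·-7883 + 3·-2204 + -4·-609 = -101542
  a_12 = 4·-101542 + -2·-28283 + 3·-7883 + -4·-2204 = -364435
  a_13 = 4·-364435 + -2·-101542 + 3·-28283 + -4·-7883 = -1307973
  a_14 = 4·-1307973 + -2·-364435 + 3·-101542 + -4·-28283 = -4694516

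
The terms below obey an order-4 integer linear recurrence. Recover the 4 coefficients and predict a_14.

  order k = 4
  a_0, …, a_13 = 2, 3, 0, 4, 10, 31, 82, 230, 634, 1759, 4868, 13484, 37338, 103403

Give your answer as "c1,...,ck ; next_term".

2,2,0,1 ; 286350

  a_4 = 2·4 + 2·0 + 0·3 + 1·2 = 10
  a_5 = 2·10 + 2·4 + 0·0 + 1·3 = 31
  a_6 = 2·31 + 2·10 + 0·4 + 1·0 = 82
  a_7 = 2·82 + 2·31 + 0·10 + 1·4 = 230
  a_8 = 2·230 + 2·82 + 0·31 + 1·10 = 634
  a_9 = 2·634 + 2·230 + 0·82 + 1·31 = 1759
  a_10 = 2·1759 + 2·634 + 0·230 + 1·82 = 4868
  a_11 = 2·4868 + 2·1759 + 0·634 + 1·230 = 13484
  a_12 = 2·13484 + 2·4868 + 0·1759 + 1·634 = 37338
  a_13 = 2·37338 + 2·13484 + 0·4868 + 1·1759 = 103403
  a_14 = 2·103403 + 2·37338 + 0·13484 + 1·4868 = 286350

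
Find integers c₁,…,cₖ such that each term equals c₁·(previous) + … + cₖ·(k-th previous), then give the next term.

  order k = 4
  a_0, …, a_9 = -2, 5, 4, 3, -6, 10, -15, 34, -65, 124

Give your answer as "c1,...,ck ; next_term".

-1,1,-1,1 ; -238

  a_4 = -1·3 + 1·4 + -1·5 + 1·-2 = -6
  a_5 = -1·-6 + 1·3 + -1·4 + 1·5 = 10
  a_6 = -1·10 + 1·-6 + -1·3 + 1·4 = -15
  a_7 = -1·-15 + 1·10 + -1·-6 + 1·3 = 34
  a_8 = -1·34 + 1·-15 + -1·10 + 1·-6 = -65
  a_9 = -1·-65 + 1·34 + -1·-15 + 1·10 = 124
  a_10 = -1·124 + 1·-65 + -1·34 + 1·-15 = -238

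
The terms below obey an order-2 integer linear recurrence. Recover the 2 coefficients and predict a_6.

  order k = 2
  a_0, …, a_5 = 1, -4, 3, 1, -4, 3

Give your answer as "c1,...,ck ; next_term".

-1,-1 ; 1

  a_2 = -1·-4 + -1·1 = 3
  a_3 = -1·3 + -1·-4 = 1
  a_4 = -1·1 + -1·3 = -4
  a_5 = -1·-4 + -1·1 = 3
  a_6 = -1·3 + -1·-4 = 1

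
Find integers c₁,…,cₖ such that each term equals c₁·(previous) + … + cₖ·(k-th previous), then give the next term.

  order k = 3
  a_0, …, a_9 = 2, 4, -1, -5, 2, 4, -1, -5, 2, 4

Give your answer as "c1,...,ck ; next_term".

  a_3 = -1·-1 + -1·4 + -1·2 = -5
  a_4 = -1·-5 + -1·-1 + -1·4 = 2
  a_5 = -1·2 + -1·-5 + -1·-1 = 4
  a_6 = -1·4 + -1·2 + -1·-5 = -1
  a_7 = -1·-1 + -1·4 + -1·2 = -5
  a_8 = -1·-5 + -1·-1 + -1·4 = 2
  a_9 = -1·2 + -1·-5 + -1·-1 = 4
  a_10 = -1·4 + -1·2 + -1·-5 = -1

-1,-1,-1 ; -1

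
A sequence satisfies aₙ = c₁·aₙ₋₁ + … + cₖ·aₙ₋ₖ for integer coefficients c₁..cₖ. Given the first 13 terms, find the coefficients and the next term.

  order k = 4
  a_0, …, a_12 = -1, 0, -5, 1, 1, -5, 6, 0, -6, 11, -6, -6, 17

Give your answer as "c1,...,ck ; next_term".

0,0,1,-1 ; -17

  a_4 = 0·1 + 0·-5 + 1·0 + -1·-1 = 1
  a_5 = 0·1 + 0·1 + 1·-5 + -1·0 = -5
  a_6 = 0·-5 + 0·1 + 1·1 + -1·-5 = 6
  a_7 = 0·6 + 0·-5 + 1·1 + -1·1 = 0
  a_8 = 0·0 + 0·6 + 1·-5 + -1·1 = -6
  a_9 = 0·-6 + 0·0 + 1·6 + -1·-5 = 11
  a_10 = 0·11 + 0·-6 + 1·0 + -1·6 = -6
  a_11 = 0·-6 + 0·11 + 1·-6 + -1·0 = -6
  a_12 = 0·-6 + 0·-6 + 1·11 + -1·-6 = 17
  a_13 = 0·17 + 0·-6 + 1·-6 + -1·11 = -17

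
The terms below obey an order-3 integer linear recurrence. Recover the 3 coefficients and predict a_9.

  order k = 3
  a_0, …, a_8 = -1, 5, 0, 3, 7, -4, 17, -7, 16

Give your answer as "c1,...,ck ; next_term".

  a_3 = -1·0 + 1·5 + 2·-1 = 3
  a_4 = -1·3 + 1·0 + 2·5 = 7
  a_5 = -1·7 + 1·3 + 2·0 = -4
  a_6 = -1·-4 + 1·7 + 2·3 = 17
  a_7 = -1·17 + 1·-4 + 2·7 = -7
  a_8 = -1·-7 + 1·17 + 2·-4 = 16
  a_9 = -1·16 + 1·-7 + 2·17 = 11

-1,1,2 ; 11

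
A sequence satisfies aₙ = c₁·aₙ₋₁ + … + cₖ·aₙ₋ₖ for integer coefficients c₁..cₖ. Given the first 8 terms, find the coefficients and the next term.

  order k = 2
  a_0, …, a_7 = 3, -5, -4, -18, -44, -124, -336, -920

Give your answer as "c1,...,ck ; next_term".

  a_2 = 2·-5 + 2·3 = -4
  a_3 = 2·-4 + 2·-5 = -18
  a_4 = 2·-18 + 2·-4 = -44
  a_5 = 2·-44 + 2·-18 = -124
  a_6 = 2·-124 + 2·-44 = -336
  a_7 = 2·-336 + 2·-124 = -920
  a_8 = 2·-920 + 2·-336 = -2512

2,2 ; -2512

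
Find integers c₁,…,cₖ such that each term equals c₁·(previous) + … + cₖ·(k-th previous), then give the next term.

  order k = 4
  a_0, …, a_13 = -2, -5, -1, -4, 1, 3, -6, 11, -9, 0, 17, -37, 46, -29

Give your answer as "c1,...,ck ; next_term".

  a_4 = -1·-4 + 0·-1 + 1·-5 + -1·-2 = 1
  a_5 = -1·1 + 0·-4 + 1·-1 + -1·-5 = 3
  a_6 = -1·3 + 0·1 + 1·-4 + -1·-1 = -6
  a_7 = -1·-6 + 0·3 + 1·1 + -1·-4 = 11
  a_8 = -1·11 + 0·-6 + 1·3 + -1·1 = -9
  a_9 = -1·-9 + 0·11 + 1·-6 + -1·3 = 0
  a_10 = -1·0 + 0·-9 + 1·11 + -1·-6 = 17
  a_11 = -1·17 + 0·0 + 1·-9 + -1·11 = -37
  a_12 = -1·-37 + 0·17 + 1·0 + -1·-9 = 46
  a_13 = -1·46 + 0·-37 + 1·17 + -1·0 = -29
  a_14 = -1·-29 + 0·46 + 1·-37 + -1·17 = -25

-1,0,1,-1 ; -25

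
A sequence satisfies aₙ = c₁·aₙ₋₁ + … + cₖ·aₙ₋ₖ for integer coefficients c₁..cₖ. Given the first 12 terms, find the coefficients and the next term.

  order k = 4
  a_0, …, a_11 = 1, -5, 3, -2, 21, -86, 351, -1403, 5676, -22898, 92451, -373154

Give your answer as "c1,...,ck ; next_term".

-3,4,0,3 ; 1506294

  a_4 = -3·-2 + 4·3 + 0·-5 + 3·1 = 21
  a_5 = -3·21 + 4·-2 + 0·3 + 3·-5 = -86
  a_6 = -3·-86 + 4·21 + 0·-2 + 3·3 = 351
  a_7 = -3·351 + 4·-86 + 0·21 + 3·-2 = -1403
  a_8 = -3·-1403 + 4·351 + 0·-86 + 3·21 = 5676
  a_9 = -3·5676 + 4·-1403 + 0·351 + 3·-86 = -22898
  a_10 = -3·-22898 + 4·5676 + 0·-1403 + 3·351 = 92451
  a_11 = -3·92451 + 4·-22898 + 0·5676 + 3·-1403 = -373154
  a_12 = -3·-373154 + 4·92451 + 0·-22898 + 3·5676 = 1506294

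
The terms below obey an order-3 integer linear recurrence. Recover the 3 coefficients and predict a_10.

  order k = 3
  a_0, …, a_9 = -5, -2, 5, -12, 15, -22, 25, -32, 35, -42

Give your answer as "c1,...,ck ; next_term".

  a_3 = -1·5 + 1·-2 + 1·-5 = -12
  a_4 = -1·-12 + 1·5 + 1·-2 = 15
  a_5 = -1·15 + 1·-12 + 1·5 = -22
  a_6 = -1·-22 + 1·15 + 1·-12 = 25
  a_7 = -1·25 + 1·-22 + 1·15 = -32
  a_8 = -1·-32 + 1·25 + 1·-22 = 35
  a_9 = -1·35 + 1·-32 + 1·25 = -42
  a_10 = -1·-42 + 1·35 + 1·-32 = 45

-1,1,1 ; 45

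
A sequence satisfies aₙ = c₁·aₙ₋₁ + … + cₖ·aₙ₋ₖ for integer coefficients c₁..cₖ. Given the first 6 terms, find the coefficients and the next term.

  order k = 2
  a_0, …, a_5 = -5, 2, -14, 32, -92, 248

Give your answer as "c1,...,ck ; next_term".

  a_2 = -2·2 + 2·-5 = -14
  a_3 = -2·-14 + 2·2 = 32
  a_4 = -2·32 + 2·-14 = -92
  a_5 = -2·-92 + 2·32 = 248
  a_6 = -2·248 + 2·-92 = -680

-2,2 ; -680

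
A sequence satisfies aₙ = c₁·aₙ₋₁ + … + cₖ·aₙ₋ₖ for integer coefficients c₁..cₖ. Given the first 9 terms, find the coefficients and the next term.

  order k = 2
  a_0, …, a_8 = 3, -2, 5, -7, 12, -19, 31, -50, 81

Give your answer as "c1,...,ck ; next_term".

  a_2 = -1·-2 + 1·3 = 5
  a_3 = -1·5 + 1·-2 = -7
  a_4 = -1·-7 + 1·5 = 12
  a_5 = -1·12 + 1·-7 = -19
  a_6 = -1·-19 + 1·12 = 31
  a_7 = -1·31 + 1·-19 = -50
  a_8 = -1·-50 + 1·31 = 81
  a_9 = -1·81 + 1·-50 = -131

-1,1 ; -131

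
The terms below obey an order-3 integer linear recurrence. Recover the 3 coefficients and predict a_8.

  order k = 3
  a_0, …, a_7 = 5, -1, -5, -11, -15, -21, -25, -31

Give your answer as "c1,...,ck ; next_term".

  a_3 = 1·-5 + 1·-1 + -1·5 = -11
  a_4 = 1·-11 + 1·-5 + -1·-1 = -15
  a_5 = 1·-15 + 1·-11 + -1·-5 = -21
  a_6 = 1·-21 + 1·-15 + -1·-11 = -25
  a_7 = 1·-25 + 1·-21 + -1·-15 = -31
  a_8 = 1·-31 + 1·-25 + -1·-21 = -35

1,1,-1 ; -35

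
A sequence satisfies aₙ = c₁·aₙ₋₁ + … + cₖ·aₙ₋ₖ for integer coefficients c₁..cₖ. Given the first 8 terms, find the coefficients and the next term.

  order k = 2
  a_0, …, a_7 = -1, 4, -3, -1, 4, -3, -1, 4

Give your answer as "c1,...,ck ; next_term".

  a_2 = -1·4 + -1·-1 = -3
  a_3 = -1·-3 + -1·4 = -1
  a_4 = -1·-1 + -1·-3 = 4
  a_5 = -1·4 + -1·-1 = -3
  a_6 = -1·-3 + -1·4 = -1
  a_7 = -1·-1 + -1·-3 = 4
  a_8 = -1·4 + -1·-1 = -3

-1,-1 ; -3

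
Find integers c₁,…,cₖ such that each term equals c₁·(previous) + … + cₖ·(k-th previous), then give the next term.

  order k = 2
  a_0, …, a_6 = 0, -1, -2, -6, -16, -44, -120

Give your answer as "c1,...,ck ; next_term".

2,2 ; -328

  a_2 = 2·-1 + 2·0 = -2
  a_3 = 2·-2 + 2·-1 = -6
  a_4 = 2·-6 + 2·-2 = -16
  a_5 = 2·-16 + 2·-6 = -44
  a_6 = 2·-44 + 2·-16 = -120
  a_7 = 2·-120 + 2·-44 = -328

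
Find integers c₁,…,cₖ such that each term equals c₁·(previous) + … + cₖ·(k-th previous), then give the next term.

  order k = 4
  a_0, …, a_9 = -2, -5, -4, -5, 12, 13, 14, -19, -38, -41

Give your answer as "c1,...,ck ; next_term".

  a_4 = 0·-5 + 0·-4 + -2·-5 + -1·-2 = 12
  a_5 = 0·12 + 0·-5 + -2·-4 + -1·-5 = 13
  a_6 = 0·13 + 0·12 + -2·-5 + -1·-4 = 14
  a_7 = 0·14 + 0·13 + -2·12 + -1·-5 = -19
  a_8 = 0·-19 + 0·14 + -2·13 + -1·12 = -38
  a_9 = 0·-38 + 0·-19 + -2·14 + -1·13 = -41
  a_10 = 0·-41 + 0·-38 + -2·-19 + -1·14 = 24

0,0,-2,-1 ; 24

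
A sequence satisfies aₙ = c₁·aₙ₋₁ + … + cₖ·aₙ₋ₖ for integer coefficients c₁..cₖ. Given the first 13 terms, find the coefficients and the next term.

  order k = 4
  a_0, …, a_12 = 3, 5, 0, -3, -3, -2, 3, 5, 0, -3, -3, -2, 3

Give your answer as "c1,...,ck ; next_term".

  a_4 = 0·-3 + -1·0 + 0·5 + -1·3 = -3
  a_5 = 0·-3 + -1·-3 + 0·0 + -1·5 = -2
  a_6 = 0·-2 + -1·-3 + 0·-3 + -1·0 = 3
  a_7 = 0·3 + -1·-2 + 0·-3 + -1·-3 = 5
  a_8 = 0·5 + -1·3 + 0·-2 + -1·-3 = 0
  a_9 = 0·0 + -1·5 + 0·3 + -1·-2 = -3
  a_10 = 0·-3 + -1·0 + 0·5 + -1·3 = -3
  a_11 = 0·-3 + -1·-3 + 0·0 + -1·5 = -2
  a_12 = 0·-2 + -1·-3 + 0·-3 + -1·0 = 3
  a_13 = 0·3 + -1·-2 + 0·-3 + -1·-3 = 5

0,-1,0,-1 ; 5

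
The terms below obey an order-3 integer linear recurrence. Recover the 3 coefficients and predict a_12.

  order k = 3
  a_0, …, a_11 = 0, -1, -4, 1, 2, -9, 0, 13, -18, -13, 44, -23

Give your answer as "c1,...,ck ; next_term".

  a_3 = 0·-4 + -1·-1 + 2·0 = 1
  a_4 = 0·1 + -1·-4 + 2·-1 = 2
  a_5 = 0·2 + -1·1 + 2·-4 = -9
  a_6 = 0·-9 + -1·2 + 2·1 = 0
  a_7 = 0·0 + -1·-9 + 2·2 = 13
  a_8 = 0·13 + -1·0 + 2·-9 = -18
  a_9 = 0·-18 + -1·13 + 2·0 = -13
  a_10 = 0·-13 + -1·-18 + 2·13 = 44
  a_11 = 0·44 + -1·-13 + 2·-18 = -23
  a_12 = 0·-23 + -1·44 + 2·-13 = -70

0,-1,2 ; -70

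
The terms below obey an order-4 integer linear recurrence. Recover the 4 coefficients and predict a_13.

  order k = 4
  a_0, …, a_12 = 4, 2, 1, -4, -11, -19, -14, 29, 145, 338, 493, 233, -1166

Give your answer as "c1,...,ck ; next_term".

  a_4 = 3·-4 + -3·1 + -2·2 + 2·4 = -11
  a_5 = 3·-11 + -3·-4 + -2·1 + 2·2 = -19
  a_6 = 3·-19 + -3·-11 + -2·-4 + 2·1 = -14
  a_7 = 3·-14 + -3·-19 + -2·-11 + 2·-4 = 29
  a_8 = 3·29 + -3·-14 + -2·-19 + 2·-11 = 145
  a_9 = 3·145 + -3·29 + -2·-14 + 2·-19 = 338
  a_10 = 3·338 + -3·145 + -2·29 + 2·-14 = 493
  a_11 = 3·493 + -3·338 + -2·145 + 2·29 = 233
  a_12 = 3·233 + -3·493 + -2·338 + 2·145 = -1166
  a_13 = 3·-1166 + -3·233 + -2·493 + 2·338 = -4507

3,-3,-2,2 ; -4507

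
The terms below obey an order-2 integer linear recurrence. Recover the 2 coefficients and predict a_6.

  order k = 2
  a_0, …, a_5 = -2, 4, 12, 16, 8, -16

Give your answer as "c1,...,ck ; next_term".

2,-2 ; -48

  a_2 = 2·4 + -2·-2 = 12
  a_3 = 2·12 + -2·4 = 16
  a_4 = 2·16 + -2·12 = 8
  a_5 = 2·8 + -2·16 = -16
  a_6 = 2·-16 + -2·8 = -48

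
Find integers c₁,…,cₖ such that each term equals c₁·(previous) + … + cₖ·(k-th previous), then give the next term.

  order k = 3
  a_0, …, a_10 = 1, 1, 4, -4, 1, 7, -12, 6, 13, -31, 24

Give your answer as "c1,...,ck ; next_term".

  a_3 = -1·4 + -1·1 + 1·1 = -4
  a_4 = -1·-4 + -1·4 + 1·1 = 1
  a_5 = -1·1 + -1·-4 + 1·4 = 7
  a_6 = -1·7 + -1·1 + 1·-4 = -12
  a_7 = -1·-12 + -1·7 + 1·1 = 6
  a_8 = -1·6 + -1·-12 + 1·7 = 13
  a_9 = -1·13 + -1·6 + 1·-12 = -31
  a_10 = -1·-31 + -1·13 + 1·6 = 24
  a_11 = -1·24 + -1·-31 + 1·13 = 20

-1,-1,1 ; 20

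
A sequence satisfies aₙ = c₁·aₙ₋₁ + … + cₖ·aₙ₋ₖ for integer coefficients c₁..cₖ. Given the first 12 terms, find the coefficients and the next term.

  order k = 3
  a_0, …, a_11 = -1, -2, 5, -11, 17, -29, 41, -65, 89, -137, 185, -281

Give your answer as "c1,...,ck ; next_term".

-1,2,2 ; 377

  a_3 = -1·5 + 2·-2 + 2·-1 = -11
  a_4 = -1·-11 + 2·5 + 2·-2 = 17
  a_5 = -1·17 + 2·-11 + 2·5 = -29
  a_6 = -1·-29 + 2·17 + 2·-11 = 41
  a_7 = -1·41 + 2·-29 + 2·17 = -65
  a_8 = -1·-65 + 2·41 + 2·-29 = 89
  a_9 = -1·89 + 2·-65 + 2·41 = -137
  a_10 = -1·-137 + 2·89 + 2·-65 = 185
  a_11 = -1·185 + 2·-137 + 2·89 = -281
  a_12 = -1·-281 + 2·185 + 2·-137 = 377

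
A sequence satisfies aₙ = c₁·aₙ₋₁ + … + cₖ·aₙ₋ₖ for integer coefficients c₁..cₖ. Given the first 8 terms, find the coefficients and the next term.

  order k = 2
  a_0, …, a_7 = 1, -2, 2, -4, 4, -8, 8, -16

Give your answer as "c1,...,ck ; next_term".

  a_2 = 0·-2 + 2·1 = 2
  a_3 = 0·2 + 2·-2 = -4
  a_4 = 0·-4 + 2·2 = 4
  a_5 = 0·4 + 2·-4 = -8
  a_6 = 0·-8 + 2·4 = 8
  a_7 = 0·8 + 2·-8 = -16
  a_8 = 0·-16 + 2·8 = 16

0,2 ; 16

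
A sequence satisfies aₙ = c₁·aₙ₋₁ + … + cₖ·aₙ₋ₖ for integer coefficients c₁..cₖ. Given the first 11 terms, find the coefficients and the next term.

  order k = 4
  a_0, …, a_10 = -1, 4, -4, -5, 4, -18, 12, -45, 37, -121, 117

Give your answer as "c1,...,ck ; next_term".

-1,2,2,1 ; -330

  a_4 = -1·-5 + 2·-4 + 2·4 + 1·-1 = 4
  a_5 = -1·4 + 2·-5 + 2·-4 + 1·4 = -18
  a_6 = -1·-18 + 2·4 + 2·-5 + 1·-4 = 12
  a_7 = -1·12 + 2·-18 + 2·4 + 1·-5 = -45
  a_8 = -1·-45 + 2·12 + 2·-18 + 1·4 = 37
  a_9 = -1·37 + 2·-45 + 2·12 + 1·-18 = -121
  a_10 = -1·-121 + 2·37 + 2·-45 + 1·12 = 117
  a_11 = -1·117 + 2·-121 + 2·37 + 1·-45 = -330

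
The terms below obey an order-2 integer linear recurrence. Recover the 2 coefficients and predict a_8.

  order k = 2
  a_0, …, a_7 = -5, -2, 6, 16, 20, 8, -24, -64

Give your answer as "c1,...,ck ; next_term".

  a_2 = 2·-2 + -2·-5 = 6
  a_3 = 2·6 + -2·-2 = 16
  a_4 = 2·16 + -2·6 = 20
  a_5 = 2·20 + -2·16 = 8
  a_6 = 2·8 + -2·20 = -24
  a_7 = 2·-24 + -2·8 = -64
  a_8 = 2·-64 + -2·-24 = -80

2,-2 ; -80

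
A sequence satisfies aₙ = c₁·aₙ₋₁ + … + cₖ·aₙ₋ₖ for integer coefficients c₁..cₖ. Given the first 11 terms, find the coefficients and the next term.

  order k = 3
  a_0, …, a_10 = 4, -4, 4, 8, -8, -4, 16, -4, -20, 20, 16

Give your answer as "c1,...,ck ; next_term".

  a_3 = 0·4 + -1·-4 + 1·4 = 8
  a_4 = 0·8 + -1·4 + 1·-4 = -8
  a_5 = 0·-8 + -1·8 + 1·4 = -4
  a_6 = 0·-4 + -1·-8 + 1·8 = 16
  a_7 = 0·16 + -1·-4 + 1·-8 = -4
  a_8 = 0·-4 + -1·16 + 1·-4 = -20
  a_9 = 0·-20 + -1·-4 + 1·16 = 20
  a_10 = 0·20 + -1·-20 + 1·-4 = 16
  a_11 = 0·16 + -1·20 + 1·-20 = -40

0,-1,1 ; -40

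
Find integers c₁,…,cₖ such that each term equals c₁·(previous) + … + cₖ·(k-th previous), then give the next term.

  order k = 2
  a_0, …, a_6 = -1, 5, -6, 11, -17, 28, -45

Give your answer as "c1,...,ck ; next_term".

  a_2 = -1·5 + 1·-1 = -6
  a_3 = -1·-6 + 1·5 = 11
  a_4 = -1·11 + 1·-6 = -17
  a_5 = -1·-17 + 1·11 = 28
  a_6 = -1·28 + 1·-17 = -45
  a_7 = -1·-45 + 1·28 = 73

-1,1 ; 73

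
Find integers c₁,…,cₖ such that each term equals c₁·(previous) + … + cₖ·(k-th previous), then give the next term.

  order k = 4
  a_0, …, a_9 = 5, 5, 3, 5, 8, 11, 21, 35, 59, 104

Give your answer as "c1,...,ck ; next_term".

1,1,1,-1 ; 177

  a_4 = 1·5 + 1·3 + 1·5 + -1·5 = 8
  a_5 = 1·8 + 1·5 + 1·3 + -1·5 = 11
  a_6 = 1·11 + 1·8 + 1·5 + -1·3 = 21
  a_7 = 1·21 + 1·11 + 1·8 + -1·5 = 35
  a_8 = 1·35 + 1·21 + 1·11 + -1·8 = 59
  a_9 = 1·59 + 1·35 + 1·21 + -1·11 = 104
  a_10 = 1·104 + 1·59 + 1·35 + -1·21 = 177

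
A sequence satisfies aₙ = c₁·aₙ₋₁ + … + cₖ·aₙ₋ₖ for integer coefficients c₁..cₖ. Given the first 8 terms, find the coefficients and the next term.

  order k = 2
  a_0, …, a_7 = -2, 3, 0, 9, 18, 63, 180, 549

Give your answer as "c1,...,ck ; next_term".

  a_2 = 2·3 + 3·-2 = 0
  a_3 = 2·0 + 3·3 = 9
  a_4 = 2·9 + 3·0 = 18
  a_5 = 2·18 + 3·9 = 63
  a_6 = 2·63 + 3·18 = 180
  a_7 = 2·180 + 3·63 = 549
  a_8 = 2·549 + 3·180 = 1638

2,3 ; 1638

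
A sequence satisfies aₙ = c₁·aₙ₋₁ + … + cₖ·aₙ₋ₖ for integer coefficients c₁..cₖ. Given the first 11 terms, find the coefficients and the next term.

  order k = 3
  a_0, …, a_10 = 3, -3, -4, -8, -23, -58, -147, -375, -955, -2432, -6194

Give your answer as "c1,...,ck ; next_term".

2,1,1 ; -15775

  a_3 = 2·-4 + 1·-3 + 1·3 = -8
  a_4 = 2·-8 + 1·-4 + 1·-3 = -23
  a_5 = 2·-23 + 1·-8 + 1·-4 = -58
  a_6 = 2·-58 + 1·-23 + 1·-8 = -147
  a_7 = 2·-147 + 1·-58 + 1·-23 = -375
  a_8 = 2·-375 + 1·-147 + 1·-58 = -955
  a_9 = 2·-955 + 1·-375 + 1·-147 = -2432
  a_10 = 2·-2432 + 1·-955 + 1·-375 = -6194
  a_11 = 2·-6194 + 1·-2432 + 1·-955 = -15775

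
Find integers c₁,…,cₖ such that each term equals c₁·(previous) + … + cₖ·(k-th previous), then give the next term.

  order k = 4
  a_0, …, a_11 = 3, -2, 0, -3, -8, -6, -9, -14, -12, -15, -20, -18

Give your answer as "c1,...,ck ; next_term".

  a_4 = 1·-3 + 0·0 + 1·-2 + -1·3 = -8
  a_5 = 1·-8 + 0·-3 + 1·0 + -1·-2 = -6
  a_6 = 1·-6 + 0·-8 + 1·-3 + -1·0 = -9
  a_7 = 1·-9 + 0·-6 + 1·-8 + -1·-3 = -14
  a_8 = 1·-14 + 0·-9 + 1·-6 + -1·-8 = -12
  a_9 = 1·-12 + 0·-14 + 1·-9 + -1·-6 = -15
  a_10 = 1·-15 + 0·-12 + 1·-14 + -1·-9 = -20
  a_11 = 1·-20 + 0·-15 + 1·-12 + -1·-14 = -18
  a_12 = 1·-18 + 0·-20 + 1·-15 + -1·-12 = -21

1,0,1,-1 ; -21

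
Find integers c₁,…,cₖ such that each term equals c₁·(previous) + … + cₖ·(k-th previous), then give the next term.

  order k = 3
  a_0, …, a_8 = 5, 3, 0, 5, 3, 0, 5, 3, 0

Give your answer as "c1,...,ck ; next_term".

0,0,1 ; 5

  a_3 = 0·0 + 0·3 + 1·5 = 5
  a_4 = 0·5 + 0·0 + 1·3 = 3
  a_5 = 0·3 + 0·5 + 1·0 = 0
  a_6 = 0·0 + 0·3 + 1·5 = 5
  a_7 = 0·5 + 0·0 + 1·3 = 3
  a_8 = 0·3 + 0·5 + 1·0 = 0
  a_9 = 0·0 + 0·3 + 1·5 = 5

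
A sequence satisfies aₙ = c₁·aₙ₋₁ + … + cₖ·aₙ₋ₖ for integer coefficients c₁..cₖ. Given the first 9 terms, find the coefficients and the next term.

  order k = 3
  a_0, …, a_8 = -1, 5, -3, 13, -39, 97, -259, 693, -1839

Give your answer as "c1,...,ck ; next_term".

  a_3 = -2·-3 + 1·5 + -2·-1 = 13
  a_4 = -2·13 + 1·-3 + -2·5 = -39
  a_5 = -2·-39 + 1·13 + -2·-3 = 97
  a_6 = -2·97 + 1·-39 + -2·13 = -259
  a_7 = -2·-259 + 1·97 + -2·-39 = 693
  a_8 = -2·693 + 1·-259 + -2·97 = -1839
  a_9 = -2·-1839 + 1·693 + -2·-259 = 4889

-2,1,-2 ; 4889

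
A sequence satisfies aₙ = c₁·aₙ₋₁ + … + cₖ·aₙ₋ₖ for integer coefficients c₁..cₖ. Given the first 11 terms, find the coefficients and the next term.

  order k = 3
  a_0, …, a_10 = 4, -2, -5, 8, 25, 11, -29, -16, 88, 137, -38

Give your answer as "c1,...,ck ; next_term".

2,-3,3 ; -223

  a_3 = 2·-5 + -3·-2 + 3·4 = 8
  a_4 = 2·8 + -3·-5 + 3·-2 = 25
  a_5 = 2·25 + -3·8 + 3·-5 = 11
  a_6 = 2·11 + -3·25 + 3·8 = -29
  a_7 = 2·-29 + -3·11 + 3·25 = -16
  a_8 = 2·-16 + -3·-29 + 3·11 = 88
  a_9 = 2·88 + -3·-16 + 3·-29 = 137
  a_10 = 2·137 + -3·88 + 3·-16 = -38
  a_11 = 2·-38 + -3·137 + 3·88 = -223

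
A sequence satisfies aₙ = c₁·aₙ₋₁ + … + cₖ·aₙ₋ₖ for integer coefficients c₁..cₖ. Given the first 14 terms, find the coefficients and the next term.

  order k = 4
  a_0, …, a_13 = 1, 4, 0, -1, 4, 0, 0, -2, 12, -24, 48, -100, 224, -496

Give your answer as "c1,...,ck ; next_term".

-2,0,0,2 ; 1088

  a_4 = -2·-1 + 0·0 + 0·4 + 2·1 = 4
  a_5 = -2·4 + 0·-1 + 0·0 + 2·4 = 0
  a_6 = -2·0 + 0·4 + 0·-1 + 2·0 = 0
  a_7 = -2·0 + 0·0 + 0·4 + 2·-1 = -2
  a_8 = -2·-2 + 0·0 + 0·0 + 2·4 = 12
  a_9 = -2·12 + 0·-2 + 0·0 + 2·0 = -24
  a_10 = -2·-24 + 0·12 + 0·-2 + 2·0 = 48
  a_11 = -2·48 + 0·-24 + 0·12 + 2·-2 = -100
  a_12 = -2·-100 + 0·48 + 0·-24 + 2·12 = 224
  a_13 = -2·224 + 0·-100 + 0·48 + 2·-24 = -496
  a_14 = -2·-496 + 0·224 + 0·-100 + 2·48 = 1088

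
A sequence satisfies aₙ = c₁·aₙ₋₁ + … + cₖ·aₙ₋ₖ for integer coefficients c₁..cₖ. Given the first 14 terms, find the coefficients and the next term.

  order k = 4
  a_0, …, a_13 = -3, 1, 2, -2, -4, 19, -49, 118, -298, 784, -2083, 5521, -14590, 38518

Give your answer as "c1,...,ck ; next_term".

  a_4 = -3·-2 + -1·2 + 1·1 + 3·-3 = -4
  a_5 = -3·-4 + -1·-2 + 1·2 + 3·1 = 19
  a_6 = -3·19 + -1·-4 + 1·-2 + 3·2 = -49
  a_7 = -3·-49 + -1·19 + 1·-4 + 3·-2 = 118
  a_8 = -3·118 + -1·-49 + 1·19 + 3·-4 = -298
  a_9 = -3·-298 + -1·118 + 1·-49 + 3·19 = 784
  a_10 = -3·784 + -1·-298 + 1·118 + 3·-49 = -2083
  a_11 = -3·-2083 + -1·784 + 1·-298 + 3·118 = 5521
  a_12 = -3·5521 + -1·-2083 + 1·784 + 3·-298 = -14590
  a_13 = -3·-14590 + -1·5521 + 1·-2083 + 3·784 = 38518
  a_14 = -3·38518 + -1·-14590 + 1·5521 + 3·-2083 = -101692

-3,-1,1,3 ; -101692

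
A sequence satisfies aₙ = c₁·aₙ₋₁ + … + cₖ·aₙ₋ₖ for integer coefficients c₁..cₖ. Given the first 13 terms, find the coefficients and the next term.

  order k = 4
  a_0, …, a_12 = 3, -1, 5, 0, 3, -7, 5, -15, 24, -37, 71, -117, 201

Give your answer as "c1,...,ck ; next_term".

  a_4 = -1·0 + 1·5 + -1·-1 + -1·3 = 3
  a_5 = -1·3 + 1·0 + -1·5 + -1·-1 = -7
  a_6 = -1·-7 + 1·3 + -1·0 + -1·5 = 5
  a_7 = -1·5 + 1·-7 + -1·3 + -1·0 = -15
  a_8 = -1·-15 + 1·5 + -1·-7 + -1·3 = 24
  a_9 = -1·24 + 1·-15 + -1·5 + -1·-7 = -37
  a_10 = -1·-37 + 1·24 + -1·-15 + -1·5 = 71
  a_11 = -1·71 + 1·-37 + -1·24 + -1·-15 = -117
  a_12 = -1·-117 + 1·71 + -1·-37 + -1·24 = 201
  a_13 = -1·201 + 1·-117 + -1·71 + -1·-37 = -352

-1,1,-1,-1 ; -352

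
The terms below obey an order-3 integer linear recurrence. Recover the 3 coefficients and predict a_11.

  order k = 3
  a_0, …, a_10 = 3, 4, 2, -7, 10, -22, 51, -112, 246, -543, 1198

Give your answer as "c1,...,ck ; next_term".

-2,0,-1 ; -2642

  a_3 = -2·2 + 0·4 + -1·3 = -7
  a_4 = -2·-7 + 0·2 + -1·4 = 10
  a_5 = -2·10 + 0·-7 + -1·2 = -22
  a_6 = -2·-22 + 0·10 + -1·-7 = 51
  a_7 = -2·51 + 0·-22 + -1·10 = -112
  a_8 = -2·-112 + 0·51 + -1·-22 = 246
  a_9 = -2·246 + 0·-112 + -1·51 = -543
  a_10 = -2·-543 + 0·246 + -1·-112 = 1198
  a_11 = -2·1198 + 0·-543 + -1·246 = -2642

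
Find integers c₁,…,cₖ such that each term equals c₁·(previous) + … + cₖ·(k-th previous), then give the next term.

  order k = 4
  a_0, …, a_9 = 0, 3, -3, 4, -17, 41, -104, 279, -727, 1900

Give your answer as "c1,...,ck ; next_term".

  a_4 = -2·4 + 1·-3 + -2·3 + -1·0 = -17
  a_5 = -2·-17 + 1·4 + -2·-3 + -1·3 = 41
  a_6 = -2·41 + 1·-17 + -2·4 + -1·-3 = -104
  a_7 = -2·-104 + 1·41 + -2·-17 + -1·4 = 279
  a_8 = -2·279 + 1·-104 + -2·41 + -1·-17 = -727
  a_9 = -2·-727 + 1·279 + -2·-104 + -1·41 = 1900
  a_10 = -2·1900 + 1·-727 + -2·279 + -1·-104 = -4981

-2,1,-2,-1 ; -4981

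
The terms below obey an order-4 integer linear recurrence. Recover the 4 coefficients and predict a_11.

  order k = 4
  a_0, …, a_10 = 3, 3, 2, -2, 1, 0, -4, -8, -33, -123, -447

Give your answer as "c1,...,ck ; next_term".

  a_4 = 3·-2 + 2·2 + 2·3 + -1·3 = 1
  a_5 = 3·1 + 2·-2 + 2·2 + -1·3 = 0
  a_6 = 3·0 + 2·1 + 2·-2 + -1·2 = -4
  a_7 = 3·-4 + 2·0 + 2·1 + -1·-2 = -8
  a_8 = 3·-8 + 2·-4 + 2·0 + -1·1 = -33
  a_9 = 3·-33 + 2·-8 + 2·-4 + -1·0 = -123
  a_10 = 3·-123 + 2·-33 + 2·-8 + -1·-4 = -447
  a_11 = 3·-447 + 2·-123 + 2·-33 + -1·-8 = -1645

3,2,2,-1 ; -1645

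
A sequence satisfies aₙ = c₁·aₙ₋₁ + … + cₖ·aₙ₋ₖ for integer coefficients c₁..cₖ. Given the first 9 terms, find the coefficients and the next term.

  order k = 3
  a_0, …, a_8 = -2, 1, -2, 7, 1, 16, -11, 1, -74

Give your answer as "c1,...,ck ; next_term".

1,1,-4 ; -29

  a_3 = 1·-2 + 1·1 + -4·-2 = 7
  a_4 = 1·7 + 1·-2 + -4·1 = 1
  a_5 = 1·1 + 1·7 + -4·-2 = 16
  a_6 = 1·16 + 1·1 + -4·7 = -11
  a_7 = 1·-11 + 1·16 + -4·1 = 1
  a_8 = 1·1 + 1·-11 + -4·16 = -74
  a_9 = 1·-74 + 1·1 + -4·-11 = -29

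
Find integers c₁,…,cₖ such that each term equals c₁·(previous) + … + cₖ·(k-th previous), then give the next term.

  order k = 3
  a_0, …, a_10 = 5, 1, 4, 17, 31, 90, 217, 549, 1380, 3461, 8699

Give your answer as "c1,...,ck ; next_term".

1,3,2 ; 21842

  a_3 = 1·4 + 3·1 + 2·5 = 17
  a_4 = 1·17 + 3·4 + 2·1 = 31
  a_5 = 1·31 + 3·17 + 2·4 = 90
  a_6 = 1·90 + 3·31 + 2·17 = 217
  a_7 = 1·217 + 3·90 + 2·31 = 549
  a_8 = 1·549 + 3·217 + 2·90 = 1380
  a_9 = 1·1380 + 3·549 + 2·217 = 3461
  a_10 = 1·3461 + 3·1380 + 2·549 = 8699
  a_11 = 1·8699 + 3·3461 + 2·1380 = 21842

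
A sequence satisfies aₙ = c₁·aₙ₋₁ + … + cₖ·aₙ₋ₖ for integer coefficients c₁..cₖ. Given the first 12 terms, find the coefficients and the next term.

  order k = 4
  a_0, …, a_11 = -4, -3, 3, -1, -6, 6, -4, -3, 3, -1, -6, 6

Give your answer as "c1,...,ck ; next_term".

-1,0,1,1 ; -4

  a_4 = -1·-1 + 0·3 + 1·-3 + 1·-4 = -6
  a_5 = -1·-6 + 0·-1 + 1·3 + 1·-3 = 6
  a_6 = -1·6 + 0·-6 + 1·-1 + 1·3 = -4
  a_7 = -1·-4 + 0·6 + 1·-6 + 1·-1 = -3
  a_8 = -1·-3 + 0·-4 + 1·6 + 1·-6 = 3
  a_9 = -1·3 + 0·-3 + 1·-4 + 1·6 = -1
  a_10 = -1·-1 + 0·3 + 1·-3 + 1·-4 = -6
  a_11 = -1·-6 + 0·-1 + 1·3 + 1·-3 = 6
  a_12 = -1·6 + 0·-6 + 1·-1 + 1·3 = -4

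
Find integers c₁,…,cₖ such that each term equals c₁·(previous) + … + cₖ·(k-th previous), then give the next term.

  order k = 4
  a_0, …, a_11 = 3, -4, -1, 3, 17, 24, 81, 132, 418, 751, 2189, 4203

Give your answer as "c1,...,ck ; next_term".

1,4,-3,2 ; 11542

  a_4 = 1·3 + 4·-1 + -3·-4 + 2·3 = 17
  a_5 = 1·17 + 4·3 + -3·-1 + 2·-4 = 24
  a_6 = 1·24 + 4·17 + -3·3 + 2·-1 = 81
  a_7 = 1·81 + 4·24 + -3·17 + 2·3 = 132
  a_8 = 1·132 + 4·81 + -3·24 + 2·17 = 418
  a_9 = 1·418 + 4·132 + -3·81 + 2·24 = 751
  a_10 = 1·751 + 4·418 + -3·132 + 2·81 = 2189
  a_11 = 1·2189 + 4·751 + -3·418 + 2·132 = 4203
  a_12 = 1·4203 + 4·2189 + -3·751 + 2·418 = 11542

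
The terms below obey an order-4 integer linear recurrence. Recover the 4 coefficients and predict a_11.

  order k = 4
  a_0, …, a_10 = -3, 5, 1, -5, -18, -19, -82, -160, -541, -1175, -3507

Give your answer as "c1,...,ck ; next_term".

1,4,-1,4 ; -8306

  a_4 = 1·-5 + 4·1 + -1·5 + 4·-3 = -18
  a_5 = 1·-18 + 4·-5 + -1·1 + 4·5 = -19
  a_6 = 1·-19 + 4·-18 + -1·-5 + 4·1 = -82
  a_7 = 1·-82 + 4·-19 + -1·-18 + 4·-5 = -160
  a_8 = 1·-160 + 4·-82 + -1·-19 + 4·-18 = -541
  a_9 = 1·-541 + 4·-160 + -1·-82 + 4·-19 = -1175
  a_10 = 1·-1175 + 4·-541 + -1·-160 + 4·-82 = -3507
  a_11 = 1·-3507 + 4·-1175 + -1·-541 + 4·-160 = -8306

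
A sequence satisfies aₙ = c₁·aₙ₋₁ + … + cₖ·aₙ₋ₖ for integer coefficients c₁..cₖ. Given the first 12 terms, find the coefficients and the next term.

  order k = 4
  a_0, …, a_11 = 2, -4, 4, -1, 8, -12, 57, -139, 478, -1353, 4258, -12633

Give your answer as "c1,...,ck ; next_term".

-2,4,3,1 ; 38717

  a_4 = -2·-1 + 4·4 + 3·-4 + 1·2 = 8
  a_5 = -2·8 + 4·-1 + 3·4 + 1·-4 = -12
  a_6 = -2·-12 + 4·8 + 3·-1 + 1·4 = 57
  a_7 = -2·57 + 4·-12 + 3·8 + 1·-1 = -139
  a_8 = -2·-139 + 4·57 + 3·-12 + 1·8 = 478
  a_9 = -2·478 + 4·-139 + 3·57 + 1·-12 = -1353
  a_10 = -2·-1353 + 4·478 + 3·-139 + 1·57 = 4258
  a_11 = -2·4258 + 4·-1353 + 3·478 + 1·-139 = -12633
  a_12 = -2·-12633 + 4·4258 + 3·-1353 + 1·478 = 38717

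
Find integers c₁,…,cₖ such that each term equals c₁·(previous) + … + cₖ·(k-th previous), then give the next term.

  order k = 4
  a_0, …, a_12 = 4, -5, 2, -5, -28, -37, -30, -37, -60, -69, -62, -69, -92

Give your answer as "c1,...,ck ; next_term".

2,-2,2,-1 ; -101

  a_4 = 2·-5 + -2·2 + 2·-5 + -1·4 = -28
  a_5 = 2·-28 + -2·-5 + 2·2 + -1·-5 = -37
  a_6 = 2·-37 + -2·-28 + 2·-5 + -1·2 = -30
  a_7 = 2·-30 + -2·-37 + 2·-28 + -1·-5 = -37
  a_8 = 2·-37 + -2·-30 + 2·-37 + -1·-28 = -60
  a_9 = 2·-60 + -2·-37 + 2·-30 + -1·-37 = -69
  a_10 = 2·-69 + -2·-60 + 2·-37 + -1·-30 = -62
  a_11 = 2·-62 + -2·-69 + 2·-60 + -1·-37 = -69
  a_12 = 2·-69 + -2·-62 + 2·-69 + -1·-60 = -92
  a_13 = 2·-92 + -2·-69 + 2·-62 + -1·-69 = -101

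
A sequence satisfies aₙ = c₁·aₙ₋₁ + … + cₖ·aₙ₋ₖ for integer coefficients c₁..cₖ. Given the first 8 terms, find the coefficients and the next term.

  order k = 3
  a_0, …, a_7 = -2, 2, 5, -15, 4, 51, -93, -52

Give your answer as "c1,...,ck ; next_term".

  a_3 = -1·5 + -3·2 + 2·-2 = -15
  a_4 = -1·-15 + -3·5 + 2·2 = 4
  a_5 = -1·4 + -3·-15 + 2·5 = 51
  a_6 = -1·51 + -3·4 + 2·-15 = -93
  a_7 = -1·-93 + -3·51 + 2·4 = -52
  a_8 = -1·-52 + -3·-93 + 2·51 = 433

-1,-3,2 ; 433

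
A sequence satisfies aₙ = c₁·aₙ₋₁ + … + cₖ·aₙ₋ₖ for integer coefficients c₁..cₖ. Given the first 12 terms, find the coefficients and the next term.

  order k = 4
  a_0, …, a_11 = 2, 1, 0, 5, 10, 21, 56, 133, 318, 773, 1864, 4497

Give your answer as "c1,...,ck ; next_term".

1,2,3,1 ; 10862

  a_4 = 1·5 + 2·0 + 3·1 + 1·2 = 10
  a_5 = 1·10 + 2·5 + 3·0 + 1·1 = 21
  a_6 = 1·21 + 2·10 + 3·5 + 1·0 = 56
  a_7 = 1·56 + 2·21 + 3·10 + 1·5 = 133
  a_8 = 1·133 + 2·56 + 3·21 + 1·10 = 318
  a_9 = 1·318 + 2·133 + 3·56 + 1·21 = 773
  a_10 = 1·773 + 2·318 + 3·133 + 1·56 = 1864
  a_11 = 1·1864 + 2·773 + 3·318 + 1·133 = 4497
  a_12 = 1·4497 + 2·1864 + 3·773 + 1·318 = 10862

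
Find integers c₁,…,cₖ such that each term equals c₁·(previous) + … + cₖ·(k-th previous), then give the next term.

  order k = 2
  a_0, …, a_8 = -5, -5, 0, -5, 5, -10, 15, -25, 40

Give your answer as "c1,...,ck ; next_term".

-1,1 ; -65

  a_2 = -1·-5 + 1·-5 = 0
  a_3 = -1·0 + 1·-5 = -5
  a_4 = -1·-5 + 1·0 = 5
  a_5 = -1·5 + 1·-5 = -10
  a_6 = -1·-10 + 1·5 = 15
  a_7 = -1·15 + 1·-10 = -25
  a_8 = -1·-25 + 1·15 = 40
  a_9 = -1·40 + 1·-25 = -65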